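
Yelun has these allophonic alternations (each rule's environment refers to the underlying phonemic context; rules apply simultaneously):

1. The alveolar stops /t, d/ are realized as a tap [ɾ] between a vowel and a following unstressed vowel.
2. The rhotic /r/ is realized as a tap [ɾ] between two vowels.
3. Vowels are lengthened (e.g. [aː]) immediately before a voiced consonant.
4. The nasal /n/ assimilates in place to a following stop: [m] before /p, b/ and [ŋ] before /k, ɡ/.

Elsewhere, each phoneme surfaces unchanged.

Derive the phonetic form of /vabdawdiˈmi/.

[vaːbdaːwdiːˈmi]

/v/ — not in any rule's target class → [v].
/a/ — between /v/ and /b/, before a voiced consonant — surfaces as [aː] (rule 3).
/b/ (between /a/ and /d/): no rule targets it → [b].
/d/ (between /b/ and /a/) is in the target of rule 1 but the environment (between a vowel and a following unstressed vowel) is not met → [d].
/a/ (between /d/ and /w/): before a voiced consonant, so rule 3 applies → [aː].
/w/ — not in any rule's target class → [w].
/d/ (between /w/ and /i/) fails the environment for rule 1, so it stays [d].
/i/ (between /d/ and /m/) occurs before a voiced consonant → [iː] by rule 3.
/m/ — not in any rule's target class → [m].
/i/ (word-final) fails the environment for rule 3, so it stays [i].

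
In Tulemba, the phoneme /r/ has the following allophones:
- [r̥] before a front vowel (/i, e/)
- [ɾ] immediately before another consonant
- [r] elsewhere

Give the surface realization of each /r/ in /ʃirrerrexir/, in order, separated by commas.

[ɾ], [r̥], [ɾ], [r̥], [r]

Occurrence 1 (position 3): immediately before another consonant → [ɾ].
Occurrence 2 (position 4): before a front vowel (/i, e/) → [r̥].
Occurrence 3 (position 6): immediately before another consonant → [ɾ].
Occurrence 4 (position 7): before a front vowel (/i, e/) → [r̥].
Occurrence 5 (position 11): no conditioning environment matches → elsewhere allophone [r].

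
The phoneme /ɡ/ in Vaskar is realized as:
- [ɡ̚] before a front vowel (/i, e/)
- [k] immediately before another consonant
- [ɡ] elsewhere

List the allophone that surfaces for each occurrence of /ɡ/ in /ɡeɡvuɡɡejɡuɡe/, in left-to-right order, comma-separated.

[ɡ̚], [k], [k], [ɡ̚], [ɡ], [ɡ̚]

Occurrence 1 (position 1): before a front vowel (/i, e/) → [ɡ̚].
Occurrence 2 (position 3): immediately before another consonant → [k].
Occurrence 3 (position 6): immediately before another consonant → [k].
Occurrence 4 (position 7): before a front vowel (/i, e/) → [ɡ̚].
Occurrence 5 (position 10): no conditioning environment matches → elsewhere allophone [ɡ].
Occurrence 6 (position 12): before a front vowel (/i, e/) → [ɡ̚].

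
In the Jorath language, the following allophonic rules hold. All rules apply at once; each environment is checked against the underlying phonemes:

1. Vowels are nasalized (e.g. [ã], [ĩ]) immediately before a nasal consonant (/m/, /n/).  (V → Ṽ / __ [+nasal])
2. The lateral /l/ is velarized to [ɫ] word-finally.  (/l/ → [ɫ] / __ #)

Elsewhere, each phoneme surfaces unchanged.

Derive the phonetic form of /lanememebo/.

/l/ — word-initial; rule 2 does not apply here → [l].
/a/ — between /l/ and /n/, before a nasal consonant — surfaces as [ã] (rule 1).
/n/ stays [n].
/e/ meets the environment for rule 1 (before a nasal consonant) → [ẽ].
/m/ stays [m].
/e/ — between /m/ and /m/, before a nasal consonant — surfaces as [ẽ] (rule 1).
/m/ (between /e/ and /e/) is unaffected → [m].
/e/ — between /m/ and /b/; rule 1 does not apply here → [e].
/b/ (between /e/ and /o/) is unaffected → [b].
/o/ (word-final) is in the target of rule 1 but the environment (before a nasal consonant) is not met → [o].

[lãnẽmẽmebo]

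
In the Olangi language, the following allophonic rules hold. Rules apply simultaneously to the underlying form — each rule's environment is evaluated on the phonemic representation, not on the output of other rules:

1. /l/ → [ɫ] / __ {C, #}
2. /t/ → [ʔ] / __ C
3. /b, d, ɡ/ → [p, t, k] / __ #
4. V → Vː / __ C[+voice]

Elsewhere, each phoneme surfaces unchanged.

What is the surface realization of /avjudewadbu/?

/a/ meets the environment for rule 4 (before a voiced consonant) → [aː].
/v/ — not in any rule's target class → [v].
/j/ (between /v/ and /u/): no rule targets it → [j].
Rule 4 applies to /u/ (between /j/ and /d/: before a voiced consonant) → [uː].
/d/ (between /u/ and /e/) fails the environment for rule 3, so it stays [d].
/e/ (between /d/ and /w/): before a voiced consonant, so rule 4 applies → [eː].
/w/ (between /e/ and /a/): no rule targets it → [w].
/a/ meets the environment for rule 4 (before a voiced consonant) → [aː].
/d/ (between /a/ and /b/) is in the target of rule 3 but the environment (word-finally) is not met → [d].
/b/ (between /d/ and /u/) is in the target of rule 3 but the environment (word-finally) is not met → [b].
/u/ (word-final) is in the target of rule 4 but the environment (before a voiced consonant) is not met → [u].

[aːvjuːdeːwaːdbu]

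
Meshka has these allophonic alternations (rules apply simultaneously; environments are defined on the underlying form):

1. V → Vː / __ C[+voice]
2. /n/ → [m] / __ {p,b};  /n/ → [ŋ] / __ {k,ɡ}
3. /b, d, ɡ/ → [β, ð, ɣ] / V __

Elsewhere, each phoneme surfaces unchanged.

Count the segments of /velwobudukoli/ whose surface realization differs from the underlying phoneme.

6

Segments that undergo a rule: /e/ → [eː] (rule 1); /o/ → [oː] (rule 1); /b/ → [β] (rule 3); /u/ → [uː] (rule 1); /d/ → [ð] (rule 3); /o/ → [oː] (rule 1).
All other segments surface unchanged.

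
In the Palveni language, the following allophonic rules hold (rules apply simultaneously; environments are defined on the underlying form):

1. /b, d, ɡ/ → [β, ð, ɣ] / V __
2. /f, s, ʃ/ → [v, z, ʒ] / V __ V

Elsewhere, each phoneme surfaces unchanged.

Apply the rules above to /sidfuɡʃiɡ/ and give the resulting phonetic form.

/s/ — word-initial; rule 2 does not apply here → [s].
/i/ — not in any rule's target class → [i].
/d/ meets the environment for rule 1 (immediately after a vowel) → [ð].
/f/ (between /d/ and /u/) fails the environment for rule 2, so it stays [f].
/u/ (between /f/ and /ɡ/) is unaffected → [u].
/ɡ/ meets the environment for rule 1 (immediately after a vowel) → [ɣ].
/ʃ/ (between /ɡ/ and /i/): rule 2 targets it, but not between two vowels → unchanged [ʃ].
/i/ — not in any rule's target class → [i].
/ɡ/ (word-final) occurs immediately after a vowel → [ɣ] by rule 1.

[siðfuɣʃiɣ]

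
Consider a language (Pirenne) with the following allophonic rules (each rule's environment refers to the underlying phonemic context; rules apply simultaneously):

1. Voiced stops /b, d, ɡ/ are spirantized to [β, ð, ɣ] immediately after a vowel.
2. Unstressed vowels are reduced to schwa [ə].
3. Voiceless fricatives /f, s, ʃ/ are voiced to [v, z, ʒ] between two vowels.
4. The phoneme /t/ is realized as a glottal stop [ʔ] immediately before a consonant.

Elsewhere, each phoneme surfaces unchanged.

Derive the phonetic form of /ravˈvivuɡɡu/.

/r/ stays [r].
/a/ (between /r/ and /v/): in an unstressed syllable, so rule 2 applies → [ə].
/v/ stays [v].
/v/ (between /v/ and /i/) is unaffected → [v].
/i/ (between /v/ and /v/) is in the target of rule 2 but the environment (in an unstressed syllable) is not met → [i].
/v/ — not in any rule's target class → [v].
/u/ (between /v/ and /ɡ/) occurs in an unstressed syllable → [ə] by rule 2.
/ɡ/ (between /u/ and /ɡ/) occurs immediately after a vowel → [ɣ] by rule 1.
/ɡ/ (between /ɡ/ and /u/) is in the target of rule 1 but the environment (immediately after a vowel) is not met → [ɡ].
/u/ (word-final) occurs in an unstressed syllable → [ə] by rule 2.

[rəvˈvivəɣɡə]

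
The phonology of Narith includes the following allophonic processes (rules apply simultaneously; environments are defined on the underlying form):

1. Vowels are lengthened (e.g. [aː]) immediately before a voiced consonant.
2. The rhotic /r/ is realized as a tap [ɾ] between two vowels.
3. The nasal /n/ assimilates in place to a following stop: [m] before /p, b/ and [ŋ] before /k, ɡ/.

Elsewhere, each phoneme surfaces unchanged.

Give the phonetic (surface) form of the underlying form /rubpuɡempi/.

[ruːbpuːɡeːmpi]

/r/ — word-initial; rule 2 does not apply here → [r].
Rule 1 applies to /u/ (between /r/ and /b/: before a voiced consonant) → [uː].
/b/ (between /u/ and /p/) is unaffected → [b].
/p/ (between /b/ and /u/): no rule targets it → [p].
/u/ (between /p/ and /ɡ/) occurs before a voiced consonant → [uː] by rule 1.
/ɡ/ (between /u/ and /e/) is unaffected → [ɡ].
/e/ — between /ɡ/ and /m/, before a voiced consonant — surfaces as [eː] (rule 1).
/m/ (between /e/ and /p/) is unaffected → [m].
/p/ stays [p].
/i/ (word-final) fails the environment for rule 1, so it stays [i].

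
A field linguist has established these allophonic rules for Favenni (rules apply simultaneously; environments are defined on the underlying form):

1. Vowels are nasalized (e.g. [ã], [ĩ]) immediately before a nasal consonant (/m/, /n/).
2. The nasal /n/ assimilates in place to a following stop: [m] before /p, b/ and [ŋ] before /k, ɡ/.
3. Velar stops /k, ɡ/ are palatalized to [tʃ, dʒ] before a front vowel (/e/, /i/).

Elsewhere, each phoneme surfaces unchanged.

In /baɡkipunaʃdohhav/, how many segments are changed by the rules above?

2

Segments that undergo a rule: /k/ → [tʃ] (rule 3); /u/ → [ũ] (rule 1).
All other segments surface unchanged.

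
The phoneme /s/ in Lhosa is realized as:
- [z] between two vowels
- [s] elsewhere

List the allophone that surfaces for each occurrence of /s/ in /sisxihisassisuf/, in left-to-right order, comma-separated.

Occurrence 1 (position 1): no conditioning environment matches → elsewhere allophone [s].
Occurrence 2 (position 3): no conditioning environment matches → elsewhere allophone [s].
Occurrence 3 (position 8): between two vowels → [z].
Occurrence 4 (position 10): no conditioning environment matches → elsewhere allophone [s].
Occurrence 5 (position 11): no conditioning environment matches → elsewhere allophone [s].
Occurrence 6 (position 13): between two vowels → [z].

[s], [s], [z], [s], [s], [z]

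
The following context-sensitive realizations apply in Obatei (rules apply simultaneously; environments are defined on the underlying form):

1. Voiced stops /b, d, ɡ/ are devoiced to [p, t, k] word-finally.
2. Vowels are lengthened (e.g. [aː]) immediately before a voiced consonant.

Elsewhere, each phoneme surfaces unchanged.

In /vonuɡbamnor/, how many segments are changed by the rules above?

Segments that undergo a rule: /o/ → [oː] (rule 2); /u/ → [uː] (rule 2); /a/ → [aː] (rule 2); /o/ → [oː] (rule 2).
All other segments surface unchanged.

4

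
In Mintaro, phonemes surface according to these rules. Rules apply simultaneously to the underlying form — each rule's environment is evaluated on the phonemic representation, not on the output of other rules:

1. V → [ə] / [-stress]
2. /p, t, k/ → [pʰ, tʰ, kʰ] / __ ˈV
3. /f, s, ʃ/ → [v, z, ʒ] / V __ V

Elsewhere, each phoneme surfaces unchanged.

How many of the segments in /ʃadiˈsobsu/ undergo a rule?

4

Segments that undergo a rule: /a/ → [ə] (rule 1); /i/ → [ə] (rule 1); /s/ → [z] (rule 3); /u/ → [ə] (rule 1).
All other segments surface unchanged.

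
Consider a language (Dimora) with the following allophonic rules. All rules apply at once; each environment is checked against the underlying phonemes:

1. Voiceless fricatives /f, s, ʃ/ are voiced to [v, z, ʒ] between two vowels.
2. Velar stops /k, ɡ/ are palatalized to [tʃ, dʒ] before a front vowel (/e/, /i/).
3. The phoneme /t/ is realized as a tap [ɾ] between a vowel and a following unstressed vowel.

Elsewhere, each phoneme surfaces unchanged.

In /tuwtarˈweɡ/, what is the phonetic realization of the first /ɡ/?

/ɡ/ (word-final) fails the environment for rule 2, so it stays [ɡ].

[ɡ]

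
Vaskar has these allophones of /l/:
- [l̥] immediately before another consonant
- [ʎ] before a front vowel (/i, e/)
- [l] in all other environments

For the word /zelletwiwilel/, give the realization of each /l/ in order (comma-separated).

[l̥], [ʎ], [ʎ], [l]

Occurrence 1 (position 3): immediately before another consonant → [l̥].
Occurrence 2 (position 4): before a front vowel (/i, e/) → [ʎ].
Occurrence 3 (position 11): before a front vowel (/i, e/) → [ʎ].
Occurrence 4 (position 13): no conditioning environment matches → elsewhere allophone [l].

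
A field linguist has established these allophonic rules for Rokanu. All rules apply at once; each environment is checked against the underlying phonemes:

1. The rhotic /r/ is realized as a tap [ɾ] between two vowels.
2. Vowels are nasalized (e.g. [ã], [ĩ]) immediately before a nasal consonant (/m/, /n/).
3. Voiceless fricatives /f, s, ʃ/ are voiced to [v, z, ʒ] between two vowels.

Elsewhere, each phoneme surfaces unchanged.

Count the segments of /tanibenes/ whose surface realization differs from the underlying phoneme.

2

Segments that undergo a rule: /a/ → [ã] (rule 2); /e/ → [ẽ] (rule 2).
All other segments surface unchanged.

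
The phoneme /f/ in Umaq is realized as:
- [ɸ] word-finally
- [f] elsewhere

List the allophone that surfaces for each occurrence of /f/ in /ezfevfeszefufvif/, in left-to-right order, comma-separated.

[f], [f], [f], [f], [ɸ]

Occurrence 1 (position 3): no conditioning environment matches → elsewhere allophone [f].
Occurrence 2 (position 6): no conditioning environment matches → elsewhere allophone [f].
Occurrence 3 (position 11): no conditioning environment matches → elsewhere allophone [f].
Occurrence 4 (position 13): no conditioning environment matches → elsewhere allophone [f].
Occurrence 5 (position 16): word-finally → [ɸ].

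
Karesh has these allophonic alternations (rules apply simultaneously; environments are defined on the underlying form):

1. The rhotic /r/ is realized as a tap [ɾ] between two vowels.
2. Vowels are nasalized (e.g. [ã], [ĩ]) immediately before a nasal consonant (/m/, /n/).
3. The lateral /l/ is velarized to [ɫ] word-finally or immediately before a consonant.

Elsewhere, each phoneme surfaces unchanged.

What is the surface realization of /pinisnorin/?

[pĩnisnoɾĩn]

/p/ (word-initial): no rule targets it → [p].
/i/ (between /p/ and /n/): before a nasal consonant, so rule 2 applies → [ĩ].
/n/ stays [n].
/i/ (between /n/ and /s/) fails the environment for rule 2, so it stays [i].
/s/ — not in any rule's target class → [s].
/n/ (between /s/ and /o/): no rule targets it → [n].
/o/ (between /n/ and /r/) fails the environment for rule 2, so it stays [o].
/r/ (between /o/ and /i/) occurs between two vowels → [ɾ] by rule 1.
Rule 2 applies to /i/ (between /r/ and /n/: before a nasal consonant) → [ĩ].
/n/ stays [n].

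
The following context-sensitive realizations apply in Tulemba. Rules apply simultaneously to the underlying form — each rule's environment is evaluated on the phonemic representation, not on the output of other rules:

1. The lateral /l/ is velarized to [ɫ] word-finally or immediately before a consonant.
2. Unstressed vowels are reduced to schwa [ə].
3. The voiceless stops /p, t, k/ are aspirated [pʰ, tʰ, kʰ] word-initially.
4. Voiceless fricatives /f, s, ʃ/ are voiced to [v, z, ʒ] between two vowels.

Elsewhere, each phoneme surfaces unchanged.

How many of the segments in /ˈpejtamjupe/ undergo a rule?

4

Segments that undergo a rule: /p/ → [pʰ] (rule 3); /a/ → [ə] (rule 2); /u/ → [ə] (rule 2); /e/ → [ə] (rule 2).
All other segments surface unchanged.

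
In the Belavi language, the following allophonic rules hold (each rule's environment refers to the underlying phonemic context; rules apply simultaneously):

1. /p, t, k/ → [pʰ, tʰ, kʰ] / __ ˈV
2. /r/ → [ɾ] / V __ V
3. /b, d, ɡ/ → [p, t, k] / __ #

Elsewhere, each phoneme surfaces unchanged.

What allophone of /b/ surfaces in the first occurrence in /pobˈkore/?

[b]

/b/ — between /o/ and /k/; rule 3 does not apply here → [b].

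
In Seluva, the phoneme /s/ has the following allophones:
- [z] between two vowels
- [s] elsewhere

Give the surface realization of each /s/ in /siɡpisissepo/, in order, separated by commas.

[s], [z], [s], [s]

Occurrence 1 (position 1): no conditioning environment matches → elsewhere allophone [s].
Occurrence 2 (position 6): between two vowels → [z].
Occurrence 3 (position 8): no conditioning environment matches → elsewhere allophone [s].
Occurrence 4 (position 9): no conditioning environment matches → elsewhere allophone [s].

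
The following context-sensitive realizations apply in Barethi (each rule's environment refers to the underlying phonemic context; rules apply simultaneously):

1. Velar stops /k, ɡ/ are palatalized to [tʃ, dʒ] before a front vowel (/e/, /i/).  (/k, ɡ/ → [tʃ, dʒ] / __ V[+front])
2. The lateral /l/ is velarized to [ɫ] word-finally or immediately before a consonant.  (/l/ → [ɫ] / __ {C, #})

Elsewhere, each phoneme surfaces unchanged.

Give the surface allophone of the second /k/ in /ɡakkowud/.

/k/ (between /k/ and /o/) is in the target of rule 1 but the environment (before a front vowel) is not met → [k].

[k]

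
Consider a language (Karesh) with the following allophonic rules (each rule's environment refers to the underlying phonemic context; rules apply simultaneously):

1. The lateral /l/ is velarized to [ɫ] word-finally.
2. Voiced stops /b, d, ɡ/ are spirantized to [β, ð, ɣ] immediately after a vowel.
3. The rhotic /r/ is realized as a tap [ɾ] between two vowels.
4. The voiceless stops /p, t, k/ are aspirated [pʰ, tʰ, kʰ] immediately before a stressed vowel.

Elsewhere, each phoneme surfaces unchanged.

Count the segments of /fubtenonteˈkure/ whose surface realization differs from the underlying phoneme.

Segments that undergo a rule: /b/ → [β] (rule 2); /k/ → [kʰ] (rule 4); /r/ → [ɾ] (rule 3).
All other segments surface unchanged.

3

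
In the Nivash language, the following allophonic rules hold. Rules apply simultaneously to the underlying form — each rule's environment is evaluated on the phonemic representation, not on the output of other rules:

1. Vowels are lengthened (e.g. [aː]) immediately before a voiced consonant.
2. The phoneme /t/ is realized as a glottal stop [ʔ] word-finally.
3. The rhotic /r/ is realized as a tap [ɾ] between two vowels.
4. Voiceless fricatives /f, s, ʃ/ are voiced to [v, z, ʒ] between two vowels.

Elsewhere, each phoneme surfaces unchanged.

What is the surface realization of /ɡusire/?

/u/ (between /ɡ/ and /s/) fails the environment for rule 1, so it stays [u].
/s/ — between /u/ and /i/, between two vowels — surfaces as [z] (rule 4).
/i/ meets the environment for rule 1 (before a voiced consonant) → [iː].
/r/ (between /i/ and /e/): between two vowels, so rule 3 applies → [ɾ].
/e/ — word-final; rule 1 does not apply here → [e].

[ɡuziːɾe]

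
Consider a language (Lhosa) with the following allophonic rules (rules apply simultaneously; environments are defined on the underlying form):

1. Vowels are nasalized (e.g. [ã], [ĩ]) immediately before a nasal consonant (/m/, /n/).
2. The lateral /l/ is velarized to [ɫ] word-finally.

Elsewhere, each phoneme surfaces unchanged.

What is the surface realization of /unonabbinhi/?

[ũnõnabbĩnhi]

/u/ — word-initial, before a nasal consonant — surfaces as [ũ] (rule 1).
/o/ (between /n/ and /n/): before a nasal consonant, so rule 1 applies → [õ].
/a/ (between /n/ and /b/) is in the target of rule 1 but the environment (before a nasal consonant) is not met → [a].
/i/ (between /b/ and /n/): before a nasal consonant, so rule 1 applies → [ĩ].
/i/ — word-final; rule 1 does not apply here → [i].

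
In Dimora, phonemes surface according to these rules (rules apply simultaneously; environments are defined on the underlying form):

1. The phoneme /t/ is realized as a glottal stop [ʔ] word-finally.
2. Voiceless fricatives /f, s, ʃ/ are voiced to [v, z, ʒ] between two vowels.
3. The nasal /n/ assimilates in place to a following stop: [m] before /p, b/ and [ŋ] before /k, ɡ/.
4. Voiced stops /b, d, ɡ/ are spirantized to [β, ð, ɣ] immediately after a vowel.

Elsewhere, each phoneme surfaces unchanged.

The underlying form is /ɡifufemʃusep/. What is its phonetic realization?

[ɡivuvemʃuzep]

/ɡ/ (word-initial): rule 4 targets it, but not immediately after a vowel → unchanged [ɡ].
Rule 2 applies to /f/ (between /i/ and /u/: between two vowels) → [v].
/f/ (between /u/ and /e/): between two vowels, so rule 2 applies → [v].
/ʃ/ — between /m/ and /u/; rule 2 does not apply here → [ʃ].
/s/ — between /u/ and /e/, between two vowels — surfaces as [z] (rule 2).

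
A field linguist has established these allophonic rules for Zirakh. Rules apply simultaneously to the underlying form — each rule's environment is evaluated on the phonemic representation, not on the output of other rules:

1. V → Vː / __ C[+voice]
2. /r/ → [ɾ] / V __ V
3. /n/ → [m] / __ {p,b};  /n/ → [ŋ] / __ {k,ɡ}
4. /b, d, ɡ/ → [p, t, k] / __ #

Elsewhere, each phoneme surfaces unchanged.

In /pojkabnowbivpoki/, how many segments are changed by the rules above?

4

Segments that undergo a rule: /o/ → [oː] (rule 1); /a/ → [aː] (rule 1); /o/ → [oː] (rule 1); /i/ → [iː] (rule 1).
All other segments surface unchanged.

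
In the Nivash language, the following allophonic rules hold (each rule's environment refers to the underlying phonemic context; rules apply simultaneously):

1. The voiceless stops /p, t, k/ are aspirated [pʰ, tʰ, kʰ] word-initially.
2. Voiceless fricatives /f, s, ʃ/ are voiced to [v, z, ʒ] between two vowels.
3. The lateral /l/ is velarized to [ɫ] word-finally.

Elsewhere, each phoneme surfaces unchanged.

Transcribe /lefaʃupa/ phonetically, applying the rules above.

/l/ — word-initial; rule 3 does not apply here → [l].
/f/ — between /e/ and /a/, between two vowels — surfaces as [v] (rule 2).
/ʃ/ meets the environment for rule 2 (between two vowels) → [ʒ].
/p/ (between /u/ and /a/): rule 1 targets it, but not word-initially → unchanged [p].

[levaʒupa]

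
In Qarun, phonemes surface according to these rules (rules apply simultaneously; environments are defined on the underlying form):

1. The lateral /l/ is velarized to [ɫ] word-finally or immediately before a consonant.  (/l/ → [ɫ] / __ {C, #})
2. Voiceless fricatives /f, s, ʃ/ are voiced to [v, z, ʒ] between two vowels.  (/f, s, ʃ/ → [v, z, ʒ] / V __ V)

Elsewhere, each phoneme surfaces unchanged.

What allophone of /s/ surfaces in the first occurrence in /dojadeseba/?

/s/ meets the environment for rule 2 (between two vowels) → [z].

[z]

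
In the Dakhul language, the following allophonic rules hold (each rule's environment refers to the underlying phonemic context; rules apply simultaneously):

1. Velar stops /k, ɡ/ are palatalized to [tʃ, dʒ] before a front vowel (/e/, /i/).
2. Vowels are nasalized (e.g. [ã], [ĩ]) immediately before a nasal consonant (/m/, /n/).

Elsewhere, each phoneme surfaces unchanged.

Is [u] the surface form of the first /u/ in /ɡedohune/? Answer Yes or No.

/u/ (between /h/ and /n/) occurs before a nasal consonant → [ũ] by rule 2.
The actual realization is [ũ], not [u].

No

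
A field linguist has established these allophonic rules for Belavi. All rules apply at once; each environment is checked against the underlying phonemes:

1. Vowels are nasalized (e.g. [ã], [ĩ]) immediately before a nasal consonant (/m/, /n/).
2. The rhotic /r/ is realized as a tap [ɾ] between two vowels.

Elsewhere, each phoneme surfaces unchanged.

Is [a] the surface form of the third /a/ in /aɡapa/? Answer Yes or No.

Yes

/a/ (word-final) fails the environment for rule 1, so it stays [a].
The actual realization is [a], which matches [a].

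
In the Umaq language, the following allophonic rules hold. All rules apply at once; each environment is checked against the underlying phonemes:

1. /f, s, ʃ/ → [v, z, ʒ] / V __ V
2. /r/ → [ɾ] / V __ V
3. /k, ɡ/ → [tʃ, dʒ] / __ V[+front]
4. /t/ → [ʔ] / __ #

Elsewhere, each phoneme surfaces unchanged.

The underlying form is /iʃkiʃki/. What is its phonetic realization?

/ʃ/ (between /i/ and /k/) fails the environment for rule 1, so it stays [ʃ].
/k/ — between /ʃ/ and /i/, before a front vowel — surfaces as [tʃ] (rule 3).
/ʃ/ (between /i/ and /k/) fails the environment for rule 1, so it stays [ʃ].
/k/ meets the environment for rule 3 (before a front vowel) → [tʃ].

[iʃtʃiʃtʃi]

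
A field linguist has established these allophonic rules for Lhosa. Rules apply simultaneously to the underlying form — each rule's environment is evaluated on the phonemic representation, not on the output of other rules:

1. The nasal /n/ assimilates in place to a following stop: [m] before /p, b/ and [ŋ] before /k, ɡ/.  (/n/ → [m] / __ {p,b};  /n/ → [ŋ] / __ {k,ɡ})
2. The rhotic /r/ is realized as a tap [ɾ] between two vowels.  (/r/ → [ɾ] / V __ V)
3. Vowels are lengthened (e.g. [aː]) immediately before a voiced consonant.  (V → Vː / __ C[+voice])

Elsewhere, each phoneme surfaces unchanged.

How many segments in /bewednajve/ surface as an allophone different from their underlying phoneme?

Segments that undergo a rule: /e/ → [eː] (rule 3); /e/ → [eː] (rule 3); /a/ → [aː] (rule 3).
All other segments surface unchanged.

3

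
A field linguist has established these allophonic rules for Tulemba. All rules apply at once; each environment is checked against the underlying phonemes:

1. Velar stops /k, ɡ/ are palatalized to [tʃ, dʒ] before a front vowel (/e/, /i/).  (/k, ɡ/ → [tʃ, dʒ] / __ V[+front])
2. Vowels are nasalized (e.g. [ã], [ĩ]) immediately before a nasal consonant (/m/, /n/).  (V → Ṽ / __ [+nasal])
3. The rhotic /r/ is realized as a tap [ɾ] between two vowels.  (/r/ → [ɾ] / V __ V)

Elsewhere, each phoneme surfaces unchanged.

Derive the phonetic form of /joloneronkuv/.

/j/ stays [j].
/o/ — between /j/ and /l/; rule 2 does not apply here → [o].
/l/ stays [l].
/o/ (between /l/ and /n/) occurs before a nasal consonant → [õ] by rule 2.
/n/ (between /o/ and /e/) is unaffected → [n].
/e/ (between /n/ and /r/) fails the environment for rule 2, so it stays [e].
/r/ (between /e/ and /o/): between two vowels, so rule 3 applies → [ɾ].
/o/ meets the environment for rule 2 (before a nasal consonant) → [õ].
/n/ stays [n].
/k/ (between /n/ and /u/): rule 1 targets it, but not before a front vowel → unchanged [k].
/u/ (between /k/ and /v/): rule 2 targets it, but not before a nasal consonant → unchanged [u].
/v/ (word-final) is unaffected → [v].

[jolõneɾõnkuv]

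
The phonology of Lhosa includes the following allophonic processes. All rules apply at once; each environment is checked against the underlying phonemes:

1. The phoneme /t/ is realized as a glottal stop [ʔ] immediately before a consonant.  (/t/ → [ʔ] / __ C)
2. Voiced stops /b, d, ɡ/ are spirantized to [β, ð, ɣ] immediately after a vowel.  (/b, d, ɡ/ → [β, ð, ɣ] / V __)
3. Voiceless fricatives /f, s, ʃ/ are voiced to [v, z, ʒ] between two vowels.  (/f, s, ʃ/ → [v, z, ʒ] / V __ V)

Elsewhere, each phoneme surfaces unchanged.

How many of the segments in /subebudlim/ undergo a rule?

3

Segments that undergo a rule: /b/ → [β] (rule 2); /b/ → [β] (rule 2); /d/ → [ð] (rule 2).
All other segments surface unchanged.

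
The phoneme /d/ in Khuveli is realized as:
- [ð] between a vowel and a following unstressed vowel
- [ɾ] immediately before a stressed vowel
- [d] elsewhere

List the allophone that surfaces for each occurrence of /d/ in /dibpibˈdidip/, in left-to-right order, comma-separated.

Occurrence 1 (position 1): no conditioning environment matches → elsewhere allophone [d].
Occurrence 2 (position 7): immediately before a stressed vowel → [ɾ].
Occurrence 3 (position 9): between a vowel and a following unstressed vowel → [ð].

[d], [ɾ], [ð]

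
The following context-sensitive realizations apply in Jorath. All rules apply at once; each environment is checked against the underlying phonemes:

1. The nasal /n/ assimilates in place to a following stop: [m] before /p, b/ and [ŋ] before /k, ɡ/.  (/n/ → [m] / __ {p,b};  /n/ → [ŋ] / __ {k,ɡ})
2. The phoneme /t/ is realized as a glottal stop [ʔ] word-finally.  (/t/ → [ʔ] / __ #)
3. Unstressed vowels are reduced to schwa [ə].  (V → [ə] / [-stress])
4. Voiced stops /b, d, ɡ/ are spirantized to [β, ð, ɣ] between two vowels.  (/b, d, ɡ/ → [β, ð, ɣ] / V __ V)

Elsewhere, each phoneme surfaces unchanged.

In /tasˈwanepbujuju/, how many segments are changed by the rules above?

Segments that undergo a rule: /a/ → [ə] (rule 3); /e/ → [ə] (rule 3); /u/ → [ə] (rule 3); /u/ → [ə] (rule 3); /u/ → [ə] (rule 3).
All other segments surface unchanged.

5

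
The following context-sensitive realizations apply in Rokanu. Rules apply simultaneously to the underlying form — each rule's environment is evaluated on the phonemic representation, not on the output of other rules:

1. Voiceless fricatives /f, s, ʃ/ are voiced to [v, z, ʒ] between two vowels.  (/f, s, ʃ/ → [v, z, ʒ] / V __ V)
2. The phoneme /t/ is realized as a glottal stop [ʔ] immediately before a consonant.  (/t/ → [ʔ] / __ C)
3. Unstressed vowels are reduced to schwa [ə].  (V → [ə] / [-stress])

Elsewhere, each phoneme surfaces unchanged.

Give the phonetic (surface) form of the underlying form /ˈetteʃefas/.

[ˈeʔtəʒəvəs]

/e/ (word-initial) is in the target of rule 3 but the environment (in an unstressed syllable) is not met → [e].
/t/ (between /e/ and /t/) occurs immediately before a consonant → [ʔ] by rule 2.
/t/ — between /t/ and /e/; rule 2 does not apply here → [t].
/e/ (between /t/ and /ʃ/): in an unstressed syllable, so rule 3 applies → [ə].
/ʃ/ — between /e/ and /e/, between two vowels — surfaces as [ʒ] (rule 1).
/e/ (between /ʃ/ and /f/) occurs in an unstressed syllable → [ə] by rule 3.
/f/ (between /e/ and /a/) occurs between two vowels → [v] by rule 1.
/a/ (between /f/ and /s/) occurs in an unstressed syllable → [ə] by rule 3.
/s/ (word-final) fails the environment for rule 1, so it stays [s].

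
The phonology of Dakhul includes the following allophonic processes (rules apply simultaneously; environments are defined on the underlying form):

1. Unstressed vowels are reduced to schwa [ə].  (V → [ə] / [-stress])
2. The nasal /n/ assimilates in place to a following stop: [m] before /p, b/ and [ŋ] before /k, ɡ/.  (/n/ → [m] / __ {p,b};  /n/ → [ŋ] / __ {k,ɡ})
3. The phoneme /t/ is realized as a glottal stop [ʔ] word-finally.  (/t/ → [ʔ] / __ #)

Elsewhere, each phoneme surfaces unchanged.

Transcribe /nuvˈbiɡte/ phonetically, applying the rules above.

/n/ (word-initial): rule 2 targets it, but not before a labial or velar stop → unchanged [n].
/u/ (between /n/ and /v/): in an unstressed syllable, so rule 1 applies → [ə].
/v/ (between /u/ and /b/) is unaffected → [v].
/b/ (between /v/ and /i/) is unaffected → [b].
/i/ — between /b/ and /ɡ/; rule 1 does not apply here → [i].
/ɡ/ (between /i/ and /t/) is unaffected → [ɡ].
/t/ — between /ɡ/ and /e/; rule 3 does not apply here → [t].
/e/ (word-final) occurs in an unstressed syllable → [ə] by rule 1.

[nəvˈbiɡtə]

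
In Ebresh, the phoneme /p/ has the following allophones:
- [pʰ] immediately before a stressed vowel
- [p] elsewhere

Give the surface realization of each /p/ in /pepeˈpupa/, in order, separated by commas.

Occurrence 1 (position 1): no conditioning environment matches → elsewhere allophone [p].
Occurrence 2 (position 3): no conditioning environment matches → elsewhere allophone [p].
Occurrence 3 (position 5): immediately before a stressed vowel → [pʰ].
Occurrence 4 (position 7): no conditioning environment matches → elsewhere allophone [p].

[p], [p], [pʰ], [p]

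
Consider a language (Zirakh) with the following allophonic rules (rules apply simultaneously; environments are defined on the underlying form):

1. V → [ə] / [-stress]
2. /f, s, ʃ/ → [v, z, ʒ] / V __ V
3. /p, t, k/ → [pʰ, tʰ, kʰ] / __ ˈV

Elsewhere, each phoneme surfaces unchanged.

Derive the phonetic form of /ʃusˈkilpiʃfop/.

[ʃəsˈkʰilpəʃfəp]

/ʃ/ — word-initial; rule 2 does not apply here → [ʃ].
/u/ — between /ʃ/ and /s/, in an unstressed syllable — surfaces as [ə] (rule 1).
/s/ (between /u/ and /k/) fails the environment for rule 2, so it stays [s].
/k/ (between /s/ and /i/) occurs immediately before a stressed vowel → [kʰ] by rule 3.
/i/ (between /k/ and /l/) is in the target of rule 1 but the environment (in an unstressed syllable) is not met → [i].
/l/ (between /i/ and /p/) is unaffected → [l].
/p/ (between /l/ and /i/) is in the target of rule 3 but the environment (immediately before a stressed vowel) is not met → [p].
/i/ (between /p/ and /ʃ/): in an unstressed syllable, so rule 1 applies → [ə].
/ʃ/ (between /i/ and /f/) is in the target of rule 2 but the environment (between two vowels) is not met → [ʃ].
/f/ (between /ʃ/ and /o/): rule 2 targets it, but not between two vowels → unchanged [f].
/o/ (between /f/ and /p/): in an unstressed syllable, so rule 1 applies → [ə].
/p/ (word-final) is in the target of rule 3 but the environment (immediately before a stressed vowel) is not met → [p].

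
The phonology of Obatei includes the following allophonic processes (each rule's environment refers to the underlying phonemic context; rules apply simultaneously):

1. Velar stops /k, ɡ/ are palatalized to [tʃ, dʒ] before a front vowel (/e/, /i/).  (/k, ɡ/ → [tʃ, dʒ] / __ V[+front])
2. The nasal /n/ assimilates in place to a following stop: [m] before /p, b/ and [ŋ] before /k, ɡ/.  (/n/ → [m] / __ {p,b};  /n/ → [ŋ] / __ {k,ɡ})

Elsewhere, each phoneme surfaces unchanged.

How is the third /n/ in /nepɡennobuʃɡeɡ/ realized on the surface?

/n/ — between /n/ and /o/; rule 2 does not apply here → [n].

[n]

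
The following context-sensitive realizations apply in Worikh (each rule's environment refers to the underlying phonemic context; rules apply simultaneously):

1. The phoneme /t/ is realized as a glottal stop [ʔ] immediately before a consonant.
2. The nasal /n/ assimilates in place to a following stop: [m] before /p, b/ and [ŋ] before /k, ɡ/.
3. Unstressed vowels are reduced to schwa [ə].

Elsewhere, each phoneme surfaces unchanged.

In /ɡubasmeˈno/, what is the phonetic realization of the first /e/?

/e/ (between /m/ and /n/): in an unstressed syllable, so rule 3 applies → [ə].

[ə]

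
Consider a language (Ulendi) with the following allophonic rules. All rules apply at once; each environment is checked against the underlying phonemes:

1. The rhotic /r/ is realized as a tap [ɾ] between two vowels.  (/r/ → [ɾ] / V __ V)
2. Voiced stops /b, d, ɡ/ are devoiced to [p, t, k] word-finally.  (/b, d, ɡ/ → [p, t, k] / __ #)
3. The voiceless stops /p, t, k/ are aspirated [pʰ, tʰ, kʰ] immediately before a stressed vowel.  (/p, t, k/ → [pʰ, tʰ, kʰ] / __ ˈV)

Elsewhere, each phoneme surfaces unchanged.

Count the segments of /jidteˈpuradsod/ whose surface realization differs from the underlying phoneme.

Segments that undergo a rule: /p/ → [pʰ] (rule 3); /r/ → [ɾ] (rule 1); /d/ → [t] (rule 2).
All other segments surface unchanged.

3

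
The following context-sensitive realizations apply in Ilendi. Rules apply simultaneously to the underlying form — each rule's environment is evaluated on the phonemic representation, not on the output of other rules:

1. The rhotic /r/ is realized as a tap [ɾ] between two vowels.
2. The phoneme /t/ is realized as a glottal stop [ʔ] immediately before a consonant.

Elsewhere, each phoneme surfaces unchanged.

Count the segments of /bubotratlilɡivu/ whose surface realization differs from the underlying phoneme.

Segments that undergo a rule: /t/ → [ʔ] (rule 2); /t/ → [ʔ] (rule 2).
All other segments surface unchanged.

2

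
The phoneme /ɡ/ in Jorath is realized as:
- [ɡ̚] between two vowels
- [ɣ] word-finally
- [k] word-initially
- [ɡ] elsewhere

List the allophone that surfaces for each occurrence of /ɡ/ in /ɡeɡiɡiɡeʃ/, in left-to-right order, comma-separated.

Occurrence 1 (position 1): word-initially → [k].
Occurrence 2 (position 3): between two vowels → [ɡ̚].
Occurrence 3 (position 5): between two vowels → [ɡ̚].
Occurrence 4 (position 7): between two vowels → [ɡ̚].

[k], [ɡ̚], [ɡ̚], [ɡ̚]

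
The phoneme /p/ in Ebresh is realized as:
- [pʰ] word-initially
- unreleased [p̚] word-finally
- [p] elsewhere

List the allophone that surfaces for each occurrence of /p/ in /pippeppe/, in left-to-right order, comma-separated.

Occurrence 1 (position 1): word-initially → [pʰ].
Occurrence 2 (position 3): no conditioning environment matches → elsewhere allophone [p].
Occurrence 3 (position 4): no conditioning environment matches → elsewhere allophone [p].
Occurrence 4 (position 6): no conditioning environment matches → elsewhere allophone [p].
Occurrence 5 (position 7): no conditioning environment matches → elsewhere allophone [p].

[pʰ], [p], [p], [p], [p]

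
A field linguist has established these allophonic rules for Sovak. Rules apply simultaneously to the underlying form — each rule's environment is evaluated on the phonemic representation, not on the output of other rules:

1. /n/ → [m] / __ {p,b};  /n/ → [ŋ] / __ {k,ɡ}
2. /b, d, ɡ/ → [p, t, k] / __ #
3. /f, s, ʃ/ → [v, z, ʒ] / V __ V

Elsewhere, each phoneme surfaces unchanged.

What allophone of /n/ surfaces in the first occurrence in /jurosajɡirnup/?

[n]

/n/ (between /r/ and /u/) is in the target of rule 1 but the environment (before a labial or velar stop) is not met → [n].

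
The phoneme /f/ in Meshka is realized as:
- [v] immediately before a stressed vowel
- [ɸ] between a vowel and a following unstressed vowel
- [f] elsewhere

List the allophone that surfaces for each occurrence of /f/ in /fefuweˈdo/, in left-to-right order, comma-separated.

Occurrence 1 (position 1): no conditioning environment matches → elsewhere allophone [f].
Occurrence 2 (position 3): between a vowel and a following unstressed vowel → [ɸ].

[f], [ɸ]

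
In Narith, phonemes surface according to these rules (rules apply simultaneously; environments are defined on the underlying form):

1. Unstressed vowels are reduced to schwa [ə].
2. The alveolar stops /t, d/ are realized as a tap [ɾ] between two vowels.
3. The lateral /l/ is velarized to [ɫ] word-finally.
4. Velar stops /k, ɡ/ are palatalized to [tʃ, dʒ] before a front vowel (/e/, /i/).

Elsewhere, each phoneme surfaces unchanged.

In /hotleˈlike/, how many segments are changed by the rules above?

4

Segments that undergo a rule: /o/ → [ə] (rule 1); /e/ → [ə] (rule 1); /k/ → [tʃ] (rule 4); /e/ → [ə] (rule 1).
All other segments surface unchanged.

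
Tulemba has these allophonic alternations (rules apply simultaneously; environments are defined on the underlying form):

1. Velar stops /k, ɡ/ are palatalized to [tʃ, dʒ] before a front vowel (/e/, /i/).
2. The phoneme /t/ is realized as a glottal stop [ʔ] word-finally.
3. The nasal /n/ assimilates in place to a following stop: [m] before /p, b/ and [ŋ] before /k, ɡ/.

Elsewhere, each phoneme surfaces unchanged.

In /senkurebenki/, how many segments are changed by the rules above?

3

Segments that undergo a rule: /n/ → [ŋ] (rule 3); /n/ → [ŋ] (rule 3); /k/ → [tʃ] (rule 1).
All other segments surface unchanged.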